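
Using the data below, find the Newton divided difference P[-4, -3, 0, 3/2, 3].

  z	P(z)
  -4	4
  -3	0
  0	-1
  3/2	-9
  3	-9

505/4158

P[-4,-3] = (0 - 4) / (-3 - (-4)) = -4
P[-3,0] = (-1 - 0) / (0 - (-3)) = -1/3
P[0,3/2] = (-9 - (-1)) / (3/2 - 0) = -16/3
P[3/2,3] = (-9 - (-9)) / (3 - 3/2) = 0
P[-4,-3,0] = (-1/3 - (-4)) / (0 - (-4)) = 11/12
P[-3,0,3/2] = (-16/3 - (-1/3)) / (3/2 - (-3)) = -10/9
P[0,3/2,3] = (0 - (-16/3)) / (3 - 0) = 16/9
P[-4,-3,0,3/2] = (-10/9 - 11/12) / (3/2 - (-4)) = -73/198
P[-3,0,3/2,3] = (16/9 - (-10/9)) / (3 - (-3)) = 13/27
P[-4,-3,0,3/2,3] = (13/27 - (-73/198)) / (3 - (-4)) = 505/4158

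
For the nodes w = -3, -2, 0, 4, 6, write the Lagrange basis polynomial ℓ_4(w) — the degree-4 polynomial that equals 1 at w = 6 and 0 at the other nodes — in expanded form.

ℓ_4(w) = (1/864)w^4 + (1/864)w^3 - (7/432)w^2 - (1/36)w

ℓ_4(w) = (w + 3)(w + 2)w(w - 4) / [(9)·(8)·(6)·(2)]
       = (w^4 + w^3 - 14w^2 - 24w) / (864)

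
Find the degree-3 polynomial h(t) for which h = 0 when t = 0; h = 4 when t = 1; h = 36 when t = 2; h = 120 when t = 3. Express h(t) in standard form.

h(t) = 4t^3 + 2t^2 - 2t

Build the Lagrange basis polynomials:
L_0(t) = (t - 1)(t - 2)(t - 3) / [-6] = -(1/6)t^3 + t^2 - (11/6)t + 1
L_1(t) = t(t - 2)(t - 3) / [2] = (1/2)t^3 - (5/2)t^2 + 3t
L_2(t) = t(t - 1)(t - 3) / [-2] = -(1/2)t^3 + 2t^2 - (3/2)t
L_3(t) = t(t - 1)(t - 2) / [6] = (1/6)t^3 - (1/2)t^2 + (1/3)t
h(t) = 0·L_0 + 4·L_1 + 36·L_2 + 120·L_3
  0·L_0(t) = 0
  4·L_1(t) = 2t^3 - 10t^2 + 12t
  36·L_2(t) = -18t^3 + 72t^2 - 54t
  120·L_3(t) = 20t^3 - 60t^2 + 40t
Adding term by term: 4t^3 + 2t^2 - 2t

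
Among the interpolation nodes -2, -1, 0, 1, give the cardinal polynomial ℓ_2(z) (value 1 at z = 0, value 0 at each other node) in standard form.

ℓ_2(z) = -(1/2)z^3 - z^2 + (1/2)z + 1

ℓ_2(z) = (z + 2)(z + 1)(z - 1) / [(2)·(1)·(-1)]
       = (z^3 + 2z^2 - z - 2) / (-2)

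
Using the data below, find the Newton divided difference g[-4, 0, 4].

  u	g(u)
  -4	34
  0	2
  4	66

3

g[-4,0] = (2 - 34) / (0 - (-4)) = -8
g[0,4] = (66 - 2) / (4 - 0) = 16
g[-4,0,4] = (16 - (-8)) / (4 - (-4)) = 3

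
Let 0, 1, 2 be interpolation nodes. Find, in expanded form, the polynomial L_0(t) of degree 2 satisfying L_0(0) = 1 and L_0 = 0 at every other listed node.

L_0(t) = (t - 1)(t - 2) / [(-1)·(-2)]
       = (t^2 - 3t + 2) / (2)

L_0(t) = (1/2)t^2 - (3/2)t + 1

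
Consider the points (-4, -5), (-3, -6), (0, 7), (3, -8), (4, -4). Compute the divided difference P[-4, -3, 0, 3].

-26/63

P[-4,-3] = (-6 - (-5)) / (-3 - (-4)) = -1
P[-3,0] = (7 - (-6)) / (0 - (-3)) = 13/3
P[0,3] = (-8 - 7) / (3 - 0) = -5
P[-4,-3,0] = (13/3 - (-1)) / (0 - (-4)) = 4/3
P[-3,0,3] = (-5 - 13/3) / (3 - (-3)) = -14/9
P[-4,-3,0,3] = (-14/9 - 4/3) / (3 - (-4)) = -26/63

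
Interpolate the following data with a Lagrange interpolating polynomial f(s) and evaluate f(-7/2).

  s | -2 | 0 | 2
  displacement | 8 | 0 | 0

77/4

L_0(-7/2) = (-7/2)·(-11/2)/[(-2)·(-4)] = 77/32
L_1(-7/2) = (-3/2)·(-11/2)/[(2)·(-2)] = -33/16
L_2(-7/2) = (-3/2)·(-7/2)/[(4)·(2)] = 21/32
Sum: 8·(77/32) + 0 + 0 = 77/4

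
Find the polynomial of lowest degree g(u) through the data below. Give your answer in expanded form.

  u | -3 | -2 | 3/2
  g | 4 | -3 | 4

Build the Lagrange basis polynomials:
L_0(u) = (u + 2)(u - 3/2) / [9/2] = (2/9)u^2 + (1/9)u - 2/3
L_1(u) = (u + 3)(u - 3/2) / [-7/2] = -(2/7)u^2 - (3/7)u + 9/7
L_2(u) = (u + 3)(u + 2) / [63/4] = (4/63)u^2 + (20/63)u + 8/21
g(u) = 4·L_0 + (-3)·L_1 + 4·L_2
  4·L_0(u) = (8/9)u^2 + (4/9)u - 8/3
  (-3)·L_1(u) = (6/7)u^2 + (9/7)u - 27/7
  4·L_2(u) = (16/63)u^2 + (80/63)u + 32/21
Adding term by term: 2u^2 + 3u - 5

g(u) = 2u^2 + 3u - 5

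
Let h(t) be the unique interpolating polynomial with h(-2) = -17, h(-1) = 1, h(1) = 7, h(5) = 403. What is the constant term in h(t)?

Build the Lagrange basis polynomials:
L_0(t) = (t + 1)(t - 1)(t - 5) / [-21] = -(1/21)t^3 + (5/21)t^2 + (1/21)t - 5/21
L_1(t) = (t + 2)(t - 1)(t - 5) / [12] = (1/12)t^3 - (1/3)t^2 - (7/12)t + 5/6
L_2(t) = (t + 2)(t + 1)(t - 5) / [-24] = -(1/24)t^3 + (1/12)t^2 + (13/24)t + 5/12
L_3(t) = (t + 2)(t + 1)(t - 1) / [168] = (1/168)t^3 + (1/84)t^2 - (1/168)t - 1/84
h(t) = (-17)·L_0 + 1·L_1 + 7·L_2 + 403·L_3
Only the constant term is needed; take it from each L_i and combine:
(-17)·(-5/21) + 1·(5/6) + 7·(5/12) + 403·(-1/84) = 3

3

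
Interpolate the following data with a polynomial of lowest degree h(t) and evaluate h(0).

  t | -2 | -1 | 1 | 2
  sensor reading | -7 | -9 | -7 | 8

-65/6

Using Newton's divided-difference form:
h[-2,-1] = (-9 - (-7)) / (-1 - (-2)) = -2
h[-1,1] = (-7 - (-9)) / (1 - (-1)) = 1
h[1,2] = (8 - (-7)) / (2 - 1) = 15
h[-2,-1,1] = (1 - (-2)) / (1 - (-2)) = 1
h[-1,1,2] = (15 - 1) / (2 - (-1)) = 14/3
h[-2,-1,1,2] = (14/3 - 1) / (2 - (-2)) = 11/12
h(0) = -7 + (-2)·(2) + 1·(2)·(1) + (11/12)·(2)·(1)·(-1) = -65/6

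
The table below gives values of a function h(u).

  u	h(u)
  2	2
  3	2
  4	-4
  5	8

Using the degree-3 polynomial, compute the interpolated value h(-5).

-2182

Evaluate each Lagrange basis at u = -5:
L_0(-5) = (-8)·(-9)·(-10)/[(-1)·(-2)·(-3)] = 120
L_1(-5) = (-7)·(-9)·(-10)/[(1)·(-1)·(-2)] = -315
L_2(-5) = (-7)·(-8)·(-10)/[(2)·(1)·(-1)] = 280
L_3(-5) = (-7)·(-8)·(-9)/[(3)·(2)·(1)] = -84
Sum: 2·(120) + 2·(-315) + (-4)·(280) + 8·(-84) = -2182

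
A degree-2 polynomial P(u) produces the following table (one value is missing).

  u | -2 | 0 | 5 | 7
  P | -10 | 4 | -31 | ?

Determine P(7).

-73

The 3 known values determine P uniquely (degree ≤ 2).
Evaluate each Lagrange basis at u = 7:
L_0(7) = (7)·(2)/[(-2)·(-7)] = 1
L_1(7) = (9)·(2)/[(2)·(-5)] = -9/5
L_2(7) = (9)·(7)/[(7)·(5)] = 9/5
Sum: (-10)·(1) + 4·(-9/5) + (-31)·(9/5) = -73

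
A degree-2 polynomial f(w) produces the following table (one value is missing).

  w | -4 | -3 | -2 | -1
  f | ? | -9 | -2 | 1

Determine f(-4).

-20

The 3 known values determine f uniquely (degree ≤ 2).
L_0(-4) = (-2)·(-3)/[(-1)·(-2)] = 3
L_1(-4) = (-1)·(-3)/[(1)·(-1)] = -3
L_2(-4) = (-1)·(-2)/[(2)·(1)] = 1
Sum: (-9)·(3) + (-2)·(-3) + 1·(1) = -20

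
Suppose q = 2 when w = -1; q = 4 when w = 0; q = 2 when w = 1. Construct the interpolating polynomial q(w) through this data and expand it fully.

L_0(w) = w(w - 1) / [2] = (1/2)w^2 - (1/2)w
L_1(w) = (w + 1)(w - 1) / [-1] = -w^2 + 1
L_2(w) = (w + 1)w / [2] = (1/2)w^2 + (1/2)w
q(w) = 2·L_0 + 4·L_1 + 2·L_2
  2·L_0(w) = w^2 - w
  4·L_1(w) = -4w^2 + 4
  2·L_2(w) = w^2 + w
Adding term by term: -2w^2 + 4

q(w) = -2w^2 + 4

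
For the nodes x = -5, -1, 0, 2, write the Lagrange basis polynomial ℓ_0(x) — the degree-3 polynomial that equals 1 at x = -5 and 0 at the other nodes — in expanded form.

ℓ_0(x) = -(1/140)x^3 + (1/140)x^2 + (1/70)x

ℓ_0(x) = (x + 1)x(x - 2) / [(-4)·(-5)·(-7)]
       = (x^3 - x^2 - 2x) / (-140)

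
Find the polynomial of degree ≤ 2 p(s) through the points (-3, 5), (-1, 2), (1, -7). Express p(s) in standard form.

Newton's divided differences:
p[-3,-1] = (2 - 5) / (-1 - (-3)) = -3/2
p[-1,1] = (-7 - 2) / (1 - (-1)) = -9/2
p[-3,-1,1] = (-9/2 - (-3/2)) / (1 - (-3)) = -3/4
p(s) = 5 + (-3/2)·(s + 3) + (-3/4)·(s + 3)(s + 1)
Expanding: p(s) = -(3/4)s^2 - (9/2)s - 7/4

p(s) = -(3/4)s^2 - (9/2)s - 7/4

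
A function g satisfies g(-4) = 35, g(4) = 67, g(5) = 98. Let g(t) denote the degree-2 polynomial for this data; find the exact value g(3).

Evaluate each Lagrange basis at t = 3:
L_0(3) = (-1)·(-2)/[(-8)·(-9)] = 1/36
L_1(3) = (7)·(-2)/[(8)·(-1)] = 7/4
L_2(3) = (7)·(-1)/[(9)·(1)] = -7/9
Sum: 35·(1/36) + 67·(7/4) + 98·(-7/9) = 42

42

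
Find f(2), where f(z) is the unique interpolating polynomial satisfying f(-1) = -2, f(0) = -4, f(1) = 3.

Evaluate each Lagrange basis at z = 2:
L_0(2) = (2)·(1)/[(-1)·(-2)] = 1
L_1(2) = (3)·(1)/[(1)·(-1)] = -3
L_2(2) = (3)·(2)/[(2)·(1)] = 3
Sum: (-2)·(1) + (-4)·(-3) + 3·(3) = 19

19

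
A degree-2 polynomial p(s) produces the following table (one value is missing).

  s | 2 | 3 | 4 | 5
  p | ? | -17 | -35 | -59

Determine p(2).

The 3 known values determine p uniquely (degree ≤ 2).
L_0(2) = (-2)·(-3)/[(-1)·(-2)] = 3
L_1(2) = (-1)·(-3)/[(1)·(-1)] = -3
L_2(2) = (-1)·(-2)/[(2)·(1)] = 1
Sum: (-17)·(3) + (-35)·(-3) + (-59)·(1) = -5

-5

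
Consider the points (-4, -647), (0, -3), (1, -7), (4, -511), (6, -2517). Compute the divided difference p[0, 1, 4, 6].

p[0,1] = (-7 - (-3)) / (1 - 0) = -4
p[1,4] = (-511 - (-7)) / (4 - 1) = -168
p[4,6] = (-2517 - (-511)) / (6 - 4) = -1003
p[0,1,4] = (-168 - (-4)) / (4 - 0) = -41
p[1,4,6] = (-1003 - (-168)) / (6 - 1) = -167
p[0,1,4,6] = (-167 - (-41)) / (6 - 0) = -21

-21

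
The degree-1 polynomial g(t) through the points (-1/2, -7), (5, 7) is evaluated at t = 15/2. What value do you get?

147/11

L_0(15/2) = (5/2)/[(-11/2)] = -5/11
L_1(15/2) = (8)/[(11/2)] = 16/11
Sum: (-7)·(-5/11) + 7·(16/11) = 147/11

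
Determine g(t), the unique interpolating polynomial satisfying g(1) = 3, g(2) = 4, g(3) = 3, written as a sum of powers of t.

g(t) = -t^2 + 4t

L_0(t) = (t - 2)(t - 3) / [2] = (1/2)t^2 - (5/2)t + 3
L_1(t) = (t - 1)(t - 3) / [-1] = -t^2 + 4t - 3
L_2(t) = (t - 1)(t - 2) / [2] = (1/2)t^2 - (3/2)t + 1
g(t) = 3·L_0 + 4·L_1 + 3·L_2
  3·L_0(t) = (3/2)t^2 - (15/2)t + 9
  4·L_1(t) = -4t^2 + 16t - 12
  3·L_2(t) = (3/2)t^2 - (9/2)t + 3
Adding term by term: -t^2 + 4t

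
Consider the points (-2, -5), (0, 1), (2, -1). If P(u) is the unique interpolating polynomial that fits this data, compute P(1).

Evaluate each Lagrange basis at u = 1:
L_0(1) = (1)·(-1)/[(-2)·(-4)] = -1/8
L_1(1) = (3)·(-1)/[(2)·(-2)] = 3/4
L_2(1) = (3)·(1)/[(4)·(2)] = 3/8
Sum: (-5)·(-1/8) + 1·(3/4) + (-1)·(3/8) = 1

1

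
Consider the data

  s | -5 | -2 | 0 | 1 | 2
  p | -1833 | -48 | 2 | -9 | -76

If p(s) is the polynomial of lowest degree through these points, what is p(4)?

L_0(4) = (6)·(4)·(3)·(2)/[(-3)·(-5)·(-6)·(-7)] = 8/35
L_1(4) = (9)·(4)·(3)·(2)/[(3)·(-2)·(-3)·(-4)] = -3
L_2(4) = (9)·(6)·(3)·(2)/[(5)·(2)·(-1)·(-2)] = 81/5
L_3(4) = (9)·(6)·(4)·(2)/[(6)·(3)·(1)·(-1)] = -24
L_4(4) = (9)·(6)·(4)·(3)/[(7)·(4)·(2)·(1)] = 81/7
Sum: (-1833)·(8/35) + (-48)·(-3) + 2·(81/5) + (-9)·(-24) + (-76)·(81/7) = -906

-906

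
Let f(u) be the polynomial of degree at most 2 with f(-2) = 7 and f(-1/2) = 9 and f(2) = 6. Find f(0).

L_0(0) = (1/2)·(-2)/[(-3/2)·(-4)] = -1/6
L_1(0) = (2)·(-2)/[(3/2)·(-5/2)] = 16/15
L_2(0) = (2)·(1/2)/[(4)·(5/2)] = 1/10
Sum: 7·(-1/6) + 9·(16/15) + 6·(1/10) = 271/30

271/30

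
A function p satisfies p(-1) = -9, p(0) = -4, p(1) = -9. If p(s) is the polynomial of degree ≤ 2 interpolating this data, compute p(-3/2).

-61/4

Evaluate each Lagrange basis at s = -3/2:
L_0(-3/2) = (-3/2)·(-5/2)/[(-1)·(-2)] = 15/8
L_1(-3/2) = (-1/2)·(-5/2)/[(1)·(-1)] = -5/4
L_2(-3/2) = (-1/2)·(-3/2)/[(2)·(1)] = 3/8
Sum: (-9)·(15/8) + (-4)·(-5/4) + (-9)·(3/8) = -61/4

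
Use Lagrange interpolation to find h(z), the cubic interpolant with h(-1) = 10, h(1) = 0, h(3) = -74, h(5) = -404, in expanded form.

L_0(z) = (z - 1)(z - 3)(z - 5) / [-48] = -(1/48)z^3 + (3/16)z^2 - (23/48)z + 5/16
L_1(z) = (z + 1)(z - 3)(z - 5) / [16] = (1/16)z^3 - (7/16)z^2 + (7/16)z + 15/16
L_2(z) = (z + 1)(z - 1)(z - 5) / [-16] = -(1/16)z^3 + (5/16)z^2 + (1/16)z - 5/16
L_3(z) = (z + 1)(z - 1)(z - 3) / [48] = (1/48)z^3 - (1/16)z^2 - (1/48)z + 1/16
h(z) = 10·L_0 + 0·L_1 + (-74)·L_2 + (-404)·L_3
  10·L_0(z) = -(5/24)z^3 + (15/8)z^2 - (115/24)z + 25/8
  0·L_1(z) = 0
  (-74)·L_2(z) = (37/8)z^3 - (185/8)z^2 - (37/8)z + 185/8
  (-404)·L_3(z) = -(101/12)z^3 + (101/4)z^2 + (101/12)z - 101/4
Adding term by term: -4z^3 + 4z^2 - z + 1

h(z) = -4z^3 + 4z^2 - z + 1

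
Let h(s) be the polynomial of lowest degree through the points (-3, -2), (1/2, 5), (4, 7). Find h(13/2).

Evaluate each Lagrange basis at s = 13/2:
L_0(13/2) = (6)·(5/2)/[(-7/2)·(-7)] = 30/49
L_1(13/2) = (19/2)·(5/2)/[(7/2)·(-7/2)] = -95/49
L_2(13/2) = (19/2)·(6)/[(7)·(7/2)] = 114/49
Sum: (-2)·(30/49) + 5·(-95/49) + 7·(114/49) = 263/49

263/49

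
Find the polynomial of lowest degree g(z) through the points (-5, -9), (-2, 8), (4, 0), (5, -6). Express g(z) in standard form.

Newton's divided differences:
g[-5,-2] = (8 - (-9)) / (-2 - (-5)) = 17/3
g[-2,4] = (0 - 8) / (4 - (-2)) = -4/3
g[4,5] = (-6 - 0) / (5 - 4) = -6
g[-5,-2,4] = (-4/3 - 17/3) / (4 - (-5)) = -7/9
g[-2,4,5] = (-6 - (-4/3)) / (5 - (-2)) = -2/3
g[-5,-2,4,5] = (-2/3 - (-7/9)) / (5 - (-5)) = 1/90
g(z) = -9 + (17/3)·(z + 5) + (-7/9)·(z + 5)(z + 2) + (1/90)·(z + 5)(z + 2)(z - 4)
Expanding: g(z) = (1/90)z^3 - (67/90)z^2 + (1/45)z + 100/9

g(z) = (1/90)z^3 - (67/90)z^2 + (1/45)z + 100/9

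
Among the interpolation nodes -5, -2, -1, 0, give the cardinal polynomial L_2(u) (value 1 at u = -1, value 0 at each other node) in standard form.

L_2(u) = -(1/4)u^3 - (7/4)u^2 - (5/2)u

L_2(u) = (u + 5)(u + 2)u / [(4)·(1)·(-1)]
       = (u^3 + 7u^2 + 10u) / (-4)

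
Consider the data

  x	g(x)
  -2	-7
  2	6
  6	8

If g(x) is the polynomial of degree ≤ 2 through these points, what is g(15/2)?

Evaluate each Lagrange basis at x = 15/2:
L_0(15/2) = (11/2)·(3/2)/[(-4)·(-8)] = 33/128
L_1(15/2) = (19/2)·(3/2)/[(4)·(-4)] = -57/64
L_2(15/2) = (19/2)·(11/2)/[(8)·(4)] = 209/128
Sum: (-7)·(33/128) + 6·(-57/64) + 8·(209/128) = 757/128

757/128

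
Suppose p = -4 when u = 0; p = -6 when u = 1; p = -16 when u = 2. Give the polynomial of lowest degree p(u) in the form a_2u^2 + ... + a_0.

p(u) = -4u^2 + 2u - 4

Newton's divided differences:
p[0,1] = (-6 - (-4)) / (1 - 0) = -2
p[1,2] = (-16 - (-6)) / (2 - 1) = -10
p[0,1,2] = (-10 - (-2)) / (2 - 0) = -4
p(u) = -4 + (-2)·u + (-4)·u(u - 1)
Expanding: p(u) = -4u^2 + 2u - 4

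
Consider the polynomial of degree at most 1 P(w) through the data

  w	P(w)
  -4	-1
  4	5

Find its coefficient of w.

L_0(w) = (w - 4) / [-8] = -(1/8)w + 1/2
L_1(w) = (w + 4) / [8] = (1/8)w + 1/2
P(w) = (-1)·L_0 + 5·L_1
Only the coefficient of w is needed; take it from each L_i and combine:
(-1)·(-1/8) + 5·(1/8) = 3/4

3/4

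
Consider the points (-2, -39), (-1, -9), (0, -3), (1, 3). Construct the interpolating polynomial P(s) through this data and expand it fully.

Newton's divided differences:
P[-2,-1] = (-9 - (-39)) / (-1 - (-2)) = 30
P[-1,0] = (-3 - (-9)) / (0 - (-1)) = 6
P[0,1] = (3 - (-3)) / (1 - 0) = 6
P[-2,-1,0] = (6 - 30) / (0 - (-2)) = -12
P[-1,0,1] = (6 - 6) / (1 - (-1)) = 0
P[-2,-1,0,1] = (0 - (-12)) / (1 - (-2)) = 4
P(s) = -39 + 30·(s + 2) + (-12)·(s + 2)(s + 1) + 4·(s + 2)(s + 1)s
Expanding: P(s) = 4s^3 + 2s - 3

P(s) = 4s^3 + 2s - 3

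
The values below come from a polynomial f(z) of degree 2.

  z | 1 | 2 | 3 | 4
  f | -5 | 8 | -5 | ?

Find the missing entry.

-44

The 3 known values determine f uniquely (degree ≤ 2).
Evaluate each Lagrange basis at z = 4:
L_0(4) = (2)·(1)/[(-1)·(-2)] = 1
L_1(4) = (3)·(1)/[(1)·(-1)] = -3
L_2(4) = (3)·(2)/[(2)·(1)] = 3
Sum: (-5)·(1) + 8·(-3) + (-5)·(3) = -44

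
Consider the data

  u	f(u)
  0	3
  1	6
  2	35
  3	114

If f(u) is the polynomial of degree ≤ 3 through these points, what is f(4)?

Using Newton's divided-difference form:
f[0,1] = (6 - 3) / (1 - 0) = 3
f[1,2] = (35 - 6) / (2 - 1) = 29
f[2,3] = (114 - 35) / (3 - 2) = 79
f[0,1,2] = (29 - 3) / (2 - 0) = 13
f[1,2,3] = (79 - 29) / (3 - 1) = 25
f[0,1,2,3] = (25 - 13) / (3 - 0) = 4
f(4) = 3 + 3·(4) + 13·(4)·(3) + 4·(4)·(3)·(2) = 267

267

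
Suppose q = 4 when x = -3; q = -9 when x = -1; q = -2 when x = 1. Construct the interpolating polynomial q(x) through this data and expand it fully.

q(x) = (5/2)x^2 + (7/2)x - 8

Build the Lagrange basis polynomials:
L_0(x) = (x + 1)(x - 1) / [8] = (1/8)x^2 - 1/8
L_1(x) = (x + 3)(x - 1) / [-4] = -(1/4)x^2 - (1/2)x + 3/4
L_2(x) = (x + 3)(x + 1) / [8] = (1/8)x^2 + (1/2)x + 3/8
q(x) = 4·L_0 + (-9)·L_1 + (-2)·L_2
  4·L_0(x) = (1/2)x^2 - 1/2
  (-9)·L_1(x) = (9/4)x^2 + (9/2)x - 27/4
  (-2)·L_2(x) = -(1/4)x^2 - x - 3/4
Adding term by term: (5/2)x^2 + (7/2)x - 8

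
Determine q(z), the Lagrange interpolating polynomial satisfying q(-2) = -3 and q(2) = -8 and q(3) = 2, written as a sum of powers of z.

Build the Lagrange basis polynomials:
L_0(z) = (z - 2)(z - 3) / [20] = (1/20)z^2 - (1/4)z + 3/10
L_1(z) = (z + 2)(z - 3) / [-4] = -(1/4)z^2 + (1/4)z + 3/2
L_2(z) = (z + 2)(z - 2) / [5] = (1/5)z^2 - 4/5
q(z) = (-3)·L_0 + (-8)·L_1 + 2·L_2
  (-3)·L_0(z) = -(3/20)z^2 + (3/4)z - 9/10
  (-8)·L_1(z) = 2z^2 - 2z - 12
  2·L_2(z) = (2/5)z^2 - 8/5
Adding term by term: (9/4)z^2 - (5/4)z - 29/2

q(z) = (9/4)z^2 - (5/4)z - 29/2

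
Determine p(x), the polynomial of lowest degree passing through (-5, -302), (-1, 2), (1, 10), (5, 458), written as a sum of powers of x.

L_0(x) = (x + 1)(x - 1)(x - 5) / [-240] = -(1/240)x^3 + (1/48)x^2 + (1/240)x - 1/48
L_1(x) = (x + 5)(x - 1)(x - 5) / [48] = (1/48)x^3 - (1/48)x^2 - (25/48)x + 25/48
L_2(x) = (x + 5)(x + 1)(x - 5) / [-48] = -(1/48)x^3 - (1/48)x^2 + (25/48)x + 25/48
L_3(x) = (x + 5)(x + 1)(x - 1) / [240] = (1/240)x^3 + (1/48)x^2 - (1/240)x - 1/48
p(x) = (-302)·L_0 + 2·L_1 + 10·L_2 + 458·L_3
  (-302)·L_0(x) = (151/120)x^3 - (151/24)x^2 - (151/120)x + 151/24
  2·L_1(x) = (1/24)x^3 - (1/24)x^2 - (25/24)x + 25/24
  10·L_2(x) = -(5/24)x^3 - (5/24)x^2 + (125/24)x + 125/24
  458·L_3(x) = (229/120)x^3 + (229/24)x^2 - (229/120)x - 229/24
Adding term by term: 3x^3 + 3x^2 + x + 3

p(x) = 3x^3 + 3x^2 + x + 3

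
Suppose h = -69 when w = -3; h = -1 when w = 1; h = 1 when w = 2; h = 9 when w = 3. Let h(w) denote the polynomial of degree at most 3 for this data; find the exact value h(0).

Evaluate each Lagrange basis at w = 0:
L_0(0) = (-1)·(-2)·(-3)/[(-4)·(-5)·(-6)] = 1/20
L_1(0) = (3)·(-2)·(-3)/[(4)·(-1)·(-2)] = 9/4
L_2(0) = (3)·(-1)·(-3)/[(5)·(1)·(-1)] = -9/5
L_3(0) = (3)·(-1)·(-2)/[(6)·(2)·(1)] = 1/2
Sum: (-69)·(1/20) + (-1)·(9/4) + 1·(-9/5) + 9·(1/2) = -3

-3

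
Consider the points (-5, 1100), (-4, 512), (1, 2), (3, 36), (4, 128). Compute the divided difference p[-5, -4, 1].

81

p[-5,-4] = (512 - 1100) / (-4 - (-5)) = -588
p[-4,1] = (2 - 512) / (1 - (-4)) = -102
p[-5,-4,1] = (-102 - (-588)) / (1 - (-5)) = 81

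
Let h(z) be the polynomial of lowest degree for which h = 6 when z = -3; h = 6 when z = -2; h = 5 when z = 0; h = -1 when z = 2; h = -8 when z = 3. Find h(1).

3

Evaluate each Lagrange basis at z = 1:
L_0(1) = (3)·(1)·(-1)·(-2)/[(-1)·(-3)·(-5)·(-6)] = 1/15
L_1(1) = (4)·(1)·(-1)·(-2)/[(1)·(-2)·(-4)·(-5)] = -1/5
L_2(1) = (4)·(3)·(-1)·(-2)/[(3)·(2)·(-2)·(-3)] = 2/3
L_3(1) = (4)·(3)·(1)·(-2)/[(5)·(4)·(2)·(-1)] = 3/5
L_4(1) = (4)·(3)·(1)·(-1)/[(6)·(5)·(3)·(1)] = -2/15
Sum: 6·(1/15) + 6·(-1/5) + 5·(2/3) + (-1)·(3/5) + (-8)·(-2/15) = 3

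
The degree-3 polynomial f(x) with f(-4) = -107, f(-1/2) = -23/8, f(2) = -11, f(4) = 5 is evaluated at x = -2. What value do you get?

Using Newton's divided-difference form:
f[-4,-1/2] = (-23/8 - (-107)) / (-1/2 - (-4)) = 119/4
f[-1/2,2] = (-11 - (-23/8)) / (2 - (-1/2)) = -13/4
f[2,4] = (5 - (-11)) / (4 - 2) = 8
f[-4,-1/2,2] = (-13/4 - 119/4) / (2 - (-4)) = -11/2
f[-1/2,2,4] = (8 - (-13/4)) / (4 - (-1/2)) = 5/2
f[-4,-1/2,2,4] = (5/2 - (-11/2)) / (4 - (-4)) = 1
f(-2) = -107 + (119/4)·(2) + (-11/2)·(2)·(-3/2) + 1·(2)·(-3/2)·(-4) = -19

-19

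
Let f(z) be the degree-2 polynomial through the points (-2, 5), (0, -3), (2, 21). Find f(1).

L_0(1) = (1)·(-1)/[(-2)·(-4)] = -1/8
L_1(1) = (3)·(-1)/[(2)·(-2)] = 3/4
L_2(1) = (3)·(1)/[(4)·(2)] = 3/8
Sum: 5·(-1/8) + (-3)·(3/4) + 21·(3/8) = 5

5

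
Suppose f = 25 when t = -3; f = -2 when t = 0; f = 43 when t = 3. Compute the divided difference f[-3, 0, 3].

f[-3,0] = (-2 - 25) / (0 - (-3)) = -9
f[0,3] = (43 - (-2)) / (3 - 0) = 15
f[-3,0,3] = (15 - (-9)) / (3 - (-3)) = 4

4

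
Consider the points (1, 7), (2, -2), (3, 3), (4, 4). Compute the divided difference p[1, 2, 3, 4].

-3

p[1,2] = (-2 - 7) / (2 - 1) = -9
p[2,3] = (3 - (-2)) / (3 - 2) = 5
p[3,4] = (4 - 3) / (4 - 3) = 1
p[1,2,3] = (5 - (-9)) / (3 - 1) = 7
p[2,3,4] = (1 - 5) / (4 - 2) = -2
p[1,2,3,4] = (-2 - 7) / (4 - 1) = -3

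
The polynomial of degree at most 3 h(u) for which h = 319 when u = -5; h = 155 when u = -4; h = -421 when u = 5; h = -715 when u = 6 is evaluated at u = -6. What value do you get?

L_0(-6) = (-2)·(-11)·(-12)/[(-1)·(-10)·(-11)] = 12/5
L_1(-6) = (-1)·(-11)·(-12)/[(1)·(-9)·(-10)] = -22/15
L_2(-6) = (-1)·(-2)·(-12)/[(10)·(9)·(-1)] = 4/15
L_3(-6) = (-1)·(-2)·(-11)/[(11)·(10)·(1)] = -1/5
Sum: 319·(12/5) + 155·(-22/15) + (-421)·(4/15) + (-715)·(-1/5) = 569

569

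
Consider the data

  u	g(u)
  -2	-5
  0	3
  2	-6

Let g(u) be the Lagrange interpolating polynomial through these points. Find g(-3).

-123/8

Evaluate each Lagrange basis at u = -3:
L_0(-3) = (-3)·(-5)/[(-2)·(-4)] = 15/8
L_1(-3) = (-1)·(-5)/[(2)·(-2)] = -5/4
L_2(-3) = (-1)·(-3)/[(4)·(2)] = 3/8
Sum: (-5)·(15/8) + 3·(-5/4) + (-6)·(3/8) = -123/8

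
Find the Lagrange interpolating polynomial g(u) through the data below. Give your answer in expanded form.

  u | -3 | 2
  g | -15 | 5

L_0(u) = (u - 2) / [-5] = -(1/5)u + 2/5
L_1(u) = (u + 3) / [5] = (1/5)u + 3/5
g(u) = (-15)·L_0 + 5·L_1
  (-15)·L_0(u) = 3u - 6
  5·L_1(u) = u + 3
Adding term by term: 4u - 3

g(u) = 4u - 3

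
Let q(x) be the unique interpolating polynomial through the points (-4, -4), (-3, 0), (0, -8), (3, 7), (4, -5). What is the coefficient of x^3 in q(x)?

L_0(x) = (x + 3)x(x - 3)(x - 4) / [224] = (1/224)x^4 - (1/56)x^3 - (9/224)x^2 + (9/56)x
L_1(x) = (x + 4)x(x - 3)(x - 4) / [-126] = -(1/126)x^4 + (1/42)x^3 + (8/63)x^2 - (8/21)x
L_2(x) = (x + 4)(x + 3)(x - 3)(x - 4) / [144] = (1/144)x^4 - (25/144)x^2 + 1
L_3(x) = (x + 4)(x + 3)x(x - 4) / [-126] = -(1/126)x^4 - (1/42)x^3 + (8/63)x^2 + (8/21)x
L_4(x) = (x + 4)(x + 3)x(x - 3) / [224] = (1/224)x^4 + (1/56)x^3 - (9/224)x^2 - (9/56)x
q(x) = (-4)·L_0 + 0·L_1 + (-8)·L_2 + 7·L_3 + (-5)·L_4
Only the coefficient of x^3 is needed; take it from each L_i and combine:
(-4)·(-1/56) + 0·(1/42) + (-8)·(0) + 7·(-1/42) + (-5)·(1/56) = -31/168

-31/168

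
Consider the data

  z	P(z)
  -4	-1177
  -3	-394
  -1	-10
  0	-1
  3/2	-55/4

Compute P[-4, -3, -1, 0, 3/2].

P[-4,-3] = (-394 - (-1177)) / (-3 - (-4)) = 783
P[-3,-1] = (-10 - (-394)) / (-1 - (-3)) = 192
P[-1,0] = (-1 - (-10)) / (0 - (-1)) = 9
P[0,3/2] = (-55/4 - (-1)) / (3/2 - 0) = -17/2
P[-4,-3,-1] = (192 - 783) / (-1 - (-4)) = -197
P[-3,-1,0] = (9 - 192) / (0 - (-3)) = -61
P[-1,0,3/2] = (-17/2 - 9) / (3/2 - (-1)) = -7
P[-4,-3,-1,0] = (-61 - (-197)) / (0 - (-4)) = 34
P[-3,-1,0,3/2] = (-7 - (-61)) / (3/2 - (-3)) = 12
P[-4,-3,-1,0,3/2] = (12 - 34) / (3/2 - (-4)) = -4

-4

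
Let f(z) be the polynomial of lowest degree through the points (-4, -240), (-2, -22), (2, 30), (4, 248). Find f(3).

Evaluate each Lagrange basis at z = 3:
L_0(3) = (5)·(1)·(-1)/[(-2)·(-6)·(-8)] = 5/96
L_1(3) = (7)·(1)·(-1)/[(2)·(-4)·(-6)] = -7/48
L_2(3) = (7)·(5)·(-1)/[(6)·(4)·(-2)] = 35/48
L_3(3) = (7)·(5)·(1)/[(8)·(6)·(2)] = 35/96
Sum: (-240)·(5/96) + (-22)·(-7/48) + 30·(35/48) + 248·(35/96) = 103

103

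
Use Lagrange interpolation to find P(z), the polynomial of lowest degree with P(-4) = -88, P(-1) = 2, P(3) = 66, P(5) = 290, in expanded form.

P(z) = 2z^3 + 2z^2 - 2z

L_0(z) = (z + 1)(z - 3)(z - 5) / [-189] = -(1/189)z^3 + (1/27)z^2 - (1/27)z - 5/63
L_1(z) = (z + 4)(z - 3)(z - 5) / [72] = (1/72)z^3 - (1/18)z^2 - (17/72)z + 5/6
L_2(z) = (z + 4)(z + 1)(z - 5) / [-56] = -(1/56)z^3 + (3/8)z + 5/14
L_3(z) = (z + 4)(z + 1)(z - 3) / [108] = (1/108)z^3 + (1/54)z^2 - (11/108)z - 1/9
P(z) = (-88)·L_0 + 2·L_1 + 66·L_2 + 290·L_3
  (-88)·L_0(z) = (88/189)z^3 - (88/27)z^2 + (88/27)z + 440/63
  2·L_1(z) = (1/36)z^3 - (1/9)z^2 - (17/36)z + 5/3
  66·L_2(z) = -(33/28)z^3 + (99/4)z + 165/7
  290·L_3(z) = (145/54)z^3 + (145/27)z^2 - (1595/54)z - 290/9
Adding term by term: 2z^3 + 2z^2 - 2z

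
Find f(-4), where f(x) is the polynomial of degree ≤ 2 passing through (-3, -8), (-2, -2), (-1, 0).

Evaluate each Lagrange basis at x = -4:
L_0(-4) = (-2)·(-3)/[(-1)·(-2)] = 3
L_1(-4) = (-1)·(-3)/[(1)·(-1)] = -3
L_2(-4) = (-1)·(-2)/[(2)·(1)] = 1
Sum: (-8)·(3) + (-2)·(-3) + 0 = -18

-18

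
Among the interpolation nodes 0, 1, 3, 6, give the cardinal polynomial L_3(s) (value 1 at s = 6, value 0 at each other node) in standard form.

L_3(s) = s(s - 1)(s - 3) / [(6)·(5)·(3)]
       = (s^3 - 4s^2 + 3s) / (90)

L_3(s) = (1/90)s^3 - (2/45)s^2 + (1/30)s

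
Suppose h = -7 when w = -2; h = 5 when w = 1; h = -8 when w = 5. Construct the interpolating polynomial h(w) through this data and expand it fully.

Build the Lagrange basis polynomials:
L_0(w) = (w - 1)(w - 5) / [21] = (1/21)w^2 - (2/7)w + 5/21
L_1(w) = (w + 2)(w - 5) / [-12] = -(1/12)w^2 + (1/4)w + 5/6
L_2(w) = (w + 2)(w - 1) / [28] = (1/28)w^2 + (1/28)w - 1/14
h(w) = (-7)·L_0 + 5·L_1 + (-8)·L_2
  (-7)·L_0(w) = -(1/3)w^2 + 2w - 5/3
  5·L_1(w) = -(5/12)w^2 + (5/4)w + 25/6
  (-8)·L_2(w) = -(2/7)w^2 - (2/7)w + 4/7
Adding term by term: -(29/28)w^2 + (83/28)w + 43/14

h(w) = -(29/28)w^2 + (83/28)w + 43/14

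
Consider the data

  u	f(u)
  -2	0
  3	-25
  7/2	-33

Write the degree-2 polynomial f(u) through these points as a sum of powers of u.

f(u) = -2u^2 - 3u + 2

Build the Lagrange basis polynomials:
L_0(u) = (u - 3)(u - 7/2) / [55/2] = (2/55)u^2 - (13/55)u + 21/55
L_1(u) = (u + 2)(u - 7/2) / [-5/2] = -(2/5)u^2 + (3/5)u + 14/5
L_2(u) = (u + 2)(u - 3) / [11/4] = (4/11)u^2 - (4/11)u - 24/11
f(u) = 0·L_0 + (-25)·L_1 + (-33)·L_2
  0·L_0(u) = 0
  (-25)·L_1(u) = 10u^2 - 15u - 70
  (-33)·L_2(u) = -12u^2 + 12u + 72
Adding term by term: -2u^2 - 3u + 2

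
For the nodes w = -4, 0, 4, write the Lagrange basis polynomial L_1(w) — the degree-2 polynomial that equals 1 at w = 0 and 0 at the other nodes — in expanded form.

L_1(w) = -(1/16)w^2 + 1

L_1(w) = (w + 4)(w - 4) / [(4)·(-4)]
       = (w^2 - 16) / (-16)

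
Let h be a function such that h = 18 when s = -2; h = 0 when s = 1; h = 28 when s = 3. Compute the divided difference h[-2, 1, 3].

4

h[-2,1] = (0 - 18) / (1 - (-2)) = -6
h[1,3] = (28 - 0) / (3 - 1) = 14
h[-2,1,3] = (14 - (-6)) / (3 - (-2)) = 4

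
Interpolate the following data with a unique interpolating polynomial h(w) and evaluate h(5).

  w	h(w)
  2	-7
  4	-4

-5/2

Evaluate each Lagrange basis at w = 5:
L_0(5) = (1)/[(-2)] = -1/2
L_1(5) = (3)/[(2)] = 3/2
Sum: (-7)·(-1/2) + (-4)·(3/2) = -5/2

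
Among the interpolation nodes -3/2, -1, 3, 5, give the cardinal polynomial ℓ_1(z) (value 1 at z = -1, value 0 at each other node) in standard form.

ℓ_1(z) = (1/12)z^3 - (13/24)z^2 + (1/4)z + 15/8

ℓ_1(z) = (z + 3/2)(z - 3)(z - 5) / [(1/2)·(-4)·(-6)]
       = (z^3 - (13/2)z^2 + 3z + 45/2) / (12)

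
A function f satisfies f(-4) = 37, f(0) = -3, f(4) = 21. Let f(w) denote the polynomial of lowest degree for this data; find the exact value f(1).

Evaluate each Lagrange basis at w = 1:
L_0(1) = (1)·(-3)/[(-4)·(-8)] = -3/32
L_1(1) = (5)·(-3)/[(4)·(-4)] = 15/16
L_2(1) = (5)·(1)/[(8)·(4)] = 5/32
Sum: 37·(-3/32) + (-3)·(15/16) + 21·(5/32) = -3

-3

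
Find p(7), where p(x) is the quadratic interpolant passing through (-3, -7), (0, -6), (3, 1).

Using Newton's divided-difference form:
p[-3,0] = (-6 - (-7)) / (0 - (-3)) = 1/3
p[0,3] = (1 - (-6)) / (3 - 0) = 7/3
p[-3,0,3] = (7/3 - 1/3) / (3 - (-3)) = 1/3
p(7) = -7 + (1/3)·(10) + (1/3)·(10)·(7) = 59/3

59/3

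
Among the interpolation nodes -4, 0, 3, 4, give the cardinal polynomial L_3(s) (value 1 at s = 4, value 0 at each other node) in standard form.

L_3(s) = (1/32)s^3 + (1/32)s^2 - (3/8)s

L_3(s) = (s + 4)s(s - 3) / [(8)·(4)·(1)]
       = (s^3 + s^2 - 12s) / (32)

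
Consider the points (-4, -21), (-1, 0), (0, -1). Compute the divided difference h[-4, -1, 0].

h[-4,-1] = (0 - (-21)) / (-1 - (-4)) = 7
h[-1,0] = (-1 - 0) / (0 - (-1)) = -1
h[-4,-1,0] = (-1 - 7) / (0 - (-4)) = -2

-2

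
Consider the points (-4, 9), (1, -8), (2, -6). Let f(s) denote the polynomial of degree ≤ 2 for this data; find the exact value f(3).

-11/5

Using Newton's divided-difference form:
f[-4,1] = (-8 - 9) / (1 - (-4)) = -17/5
f[1,2] = (-6 - (-8)) / (2 - 1) = 2
f[-4,1,2] = (2 - (-17/5)) / (2 - (-4)) = 9/10
f(3) = 9 + (-17/5)·(7) + (9/10)·(7)·(2) = -11/5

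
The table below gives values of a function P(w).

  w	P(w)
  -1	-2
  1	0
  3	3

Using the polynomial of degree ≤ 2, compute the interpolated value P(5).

L_0(5) = (4)·(2)/[(-2)·(-4)] = 1
L_1(5) = (6)·(2)/[(2)·(-2)] = -3
L_2(5) = (6)·(4)/[(4)·(2)] = 3
Sum: (-2)·(1) + 0 + 3·(3) = 7

7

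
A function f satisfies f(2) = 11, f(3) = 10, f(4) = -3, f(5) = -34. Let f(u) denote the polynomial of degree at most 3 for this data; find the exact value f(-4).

101

L_0(-4) = (-7)·(-8)·(-9)/[(-1)·(-2)·(-3)] = 84
L_1(-4) = (-6)·(-8)·(-9)/[(1)·(-1)·(-2)] = -216
L_2(-4) = (-6)·(-7)·(-9)/[(2)·(1)·(-1)] = 189
L_3(-4) = (-6)·(-7)·(-8)/[(3)·(2)·(1)] = -56
Sum: 11·(84) + 10·(-216) + (-3)·(189) + (-34)·(-56) = 101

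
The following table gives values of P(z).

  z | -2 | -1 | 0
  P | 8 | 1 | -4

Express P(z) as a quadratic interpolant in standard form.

P(z) = z^2 - 4z - 4

Build the Lagrange basis polynomials:
L_0(z) = (z + 1)z / [2] = (1/2)z^2 + (1/2)z
L_1(z) = (z + 2)z / [-1] = -z^2 - 2z
L_2(z) = (z + 2)(z + 1) / [2] = (1/2)z^2 + (3/2)z + 1
P(z) = 8·L_0 + 1·L_1 + (-4)·L_2
  8·L_0(z) = 4z^2 + 4z
  1·L_1(z) = -z^2 - 2z
  (-4)·L_2(z) = -2z^2 - 6z - 4
Adding term by term: z^2 - 4z - 4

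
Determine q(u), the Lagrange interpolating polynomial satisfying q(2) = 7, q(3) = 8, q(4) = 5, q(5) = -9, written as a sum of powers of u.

Build the Lagrange basis polynomials:
L_0(u) = (u - 3)(u - 4)(u - 5) / [-6] = -(1/6)u^3 + 2u^2 - (47/6)u + 10
L_1(u) = (u - 2)(u - 4)(u - 5) / [2] = (1/2)u^3 - (11/2)u^2 + 19u - 20
L_2(u) = (u - 2)(u - 3)(u - 5) / [-2] = -(1/2)u^3 + 5u^2 - (31/2)u + 15
L_3(u) = (u - 2)(u - 3)(u - 4) / [6] = (1/6)u^3 - (3/2)u^2 + (13/3)u - 4
q(u) = 7·L_0 + 8·L_1 + 5·L_2 + (-9)·L_3
  7·L_0(u) = -(7/6)u^3 + 14u^2 - (329/6)u + 70
  8·L_1(u) = 4u^3 - 44u^2 + 152u - 160
  5·L_2(u) = -(5/2)u^3 + 25u^2 - (155/2)u + 75
  (-9)·L_3(u) = -(3/2)u^3 + (27/2)u^2 - 39u + 36
Adding term by term: -(7/6)u^3 + (17/2)u^2 - (58/3)u + 21

q(u) = -(7/6)u^3 + (17/2)u^2 - (58/3)u + 21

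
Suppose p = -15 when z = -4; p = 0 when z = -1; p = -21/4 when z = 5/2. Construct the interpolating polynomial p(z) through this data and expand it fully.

Build the Lagrange basis polynomials:
L_0(z) = (z + 1)(z - 5/2) / [39/2] = (2/39)z^2 - (1/13)z - 5/39
L_1(z) = (z + 4)(z - 5/2) / [-21/2] = -(2/21)z^2 - (1/7)z + 20/21
L_2(z) = (z + 4)(z + 1) / [91/4] = (4/91)z^2 + (20/91)z + 16/91
p(z) = (-15)·L_0 + 0·L_1 + (-21/4)·L_2
  (-15)·L_0(z) = -(10/13)z^2 + (15/13)z + 25/13
  0·L_1(z) = 0
  (-21/4)·L_2(z) = -(3/13)z^2 - (15/13)z - 12/13
Adding term by term: -z^2 + 1

p(z) = -z^2 + 1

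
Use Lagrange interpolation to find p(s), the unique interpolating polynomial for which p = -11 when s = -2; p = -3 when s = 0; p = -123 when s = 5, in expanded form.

p(s) = -4s^2 - 4s - 3

L_0(s) = s(s - 5) / [14] = (1/14)s^2 - (5/14)s
L_1(s) = (s + 2)(s - 5) / [-10] = -(1/10)s^2 + (3/10)s + 1
L_2(s) = (s + 2)s / [35] = (1/35)s^2 + (2/35)s
p(s) = (-11)·L_0 + (-3)·L_1 + (-123)·L_2
  (-11)·L_0(s) = -(11/14)s^2 + (55/14)s
  (-3)·L_1(s) = (3/10)s^2 - (9/10)s - 3
  (-123)·L_2(s) = -(123/35)s^2 - (246/35)s
Adding term by term: -4s^2 - 4s - 3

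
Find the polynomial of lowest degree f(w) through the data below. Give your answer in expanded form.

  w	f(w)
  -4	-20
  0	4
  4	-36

f(w) = -2w^2 - 2w + 4

Newton's divided differences:
f[-4,0] = (4 - (-20)) / (0 - (-4)) = 6
f[0,4] = (-36 - 4) / (4 - 0) = -10
f[-4,0,4] = (-10 - 6) / (4 - (-4)) = -2
f(w) = -20 + 6·(w + 4) + (-2)·(w + 4)w
Expanding: f(w) = -2w^2 - 2w + 4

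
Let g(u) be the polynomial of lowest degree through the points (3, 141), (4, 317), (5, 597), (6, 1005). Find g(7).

1565

L_0(7) = (3)·(2)·(1)/[(-1)·(-2)·(-3)] = -1
L_1(7) = (4)·(2)·(1)/[(1)·(-1)·(-2)] = 4
L_2(7) = (4)·(3)·(1)/[(2)·(1)·(-1)] = -6
L_3(7) = (4)·(3)·(2)/[(3)·(2)·(1)] = 4
Sum: 141·(-1) + 317·(4) + 597·(-6) + 1005·(4) = 1565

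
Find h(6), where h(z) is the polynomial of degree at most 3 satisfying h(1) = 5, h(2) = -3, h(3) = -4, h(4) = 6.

Using Newton's divided-difference form:
h[1,2] = (-3 - 5) / (2 - 1) = -8
h[2,3] = (-4 - (-3)) / (3 - 2) = -1
h[3,4] = (6 - (-4)) / (4 - 3) = 10
h[1,2,3] = (-1 - (-8)) / (3 - 1) = 7/2
h[2,3,4] = (10 - (-1)) / (4 - 2) = 11/2
h[1,2,3,4] = (11/2 - 7/2) / (4 - 1) = 2/3
h(6) = 5 + (-8)·(5) + (7/2)·(5)·(4) + (2/3)·(5)·(4)·(3) = 75

75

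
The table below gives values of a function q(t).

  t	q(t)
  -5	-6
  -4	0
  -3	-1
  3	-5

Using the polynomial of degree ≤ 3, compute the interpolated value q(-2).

L_0(-2) = (2)·(1)·(-5)/[(-1)·(-2)·(-8)] = 5/8
L_1(-2) = (3)·(1)·(-5)/[(1)·(-1)·(-7)] = -15/7
L_2(-2) = (3)·(2)·(-5)/[(2)·(1)·(-6)] = 5/2
L_3(-2) = (3)·(2)·(1)/[(8)·(7)·(6)] = 1/56
Sum: (-6)·(5/8) + 0 + (-1)·(5/2) + (-5)·(1/56) = -355/56

-355/56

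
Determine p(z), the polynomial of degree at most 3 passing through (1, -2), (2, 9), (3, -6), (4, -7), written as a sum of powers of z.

p(z) = (20/3)z^3 - 53z^2 + (370/3)z - 79

Newton's divided differences:
p[1,2] = (9 - (-2)) / (2 - 1) = 11
p[2,3] = (-6 - 9) / (3 - 2) = -15
p[3,4] = (-7 - (-6)) / (4 - 3) = -1
p[1,2,3] = (-15 - 11) / (3 - 1) = -13
p[2,3,4] = (-1 - (-15)) / (4 - 2) = 7
p[1,2,3,4] = (7 - (-13)) / (4 - 1) = 20/3
p(z) = -2 + 11·(z - 1) + (-13)·(z - 1)(z - 2) + (20/3)·(z - 1)(z - 2)(z - 3)
Expanding: p(z) = (20/3)z^3 - 53z^2 + (370/3)z - 79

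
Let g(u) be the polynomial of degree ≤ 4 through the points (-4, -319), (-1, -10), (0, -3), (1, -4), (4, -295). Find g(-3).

Using Newton's divided-difference form:
g[-4,-1] = (-10 - (-319)) / (-1 - (-4)) = 103
g[-1,0] = (-3 - (-10)) / (0 - (-1)) = 7
g[0,1] = (-4 - (-3)) / (1 - 0) = -1
g[1,4] = (-295 - (-4)) / (4 - 1) = -97
g[-4,-1,0] = (7 - 103) / (0 - (-4)) = -24
g[-1,0,1] = (-1 - 7) / (1 - (-1)) = -4
g[0,1,4] = (-97 - (-1)) / (4 - 0) = -24
g[-4,-1,0,1] = (-4 - (-24)) / (1 - (-4)) = 4
g[-1,0,1,4] = (-24 - (-4)) / (4 - (-1)) = -4
g[-4,-1,0,1,4] = (-4 - 4) / (4 - (-4)) = -1
g(-3) = -319 + 103·(1) + (-24)·(1)·(-2) + 4·(1)·(-2)·(-3) + (-1)·(1)·(-2)·(-3)·(-4) = -120

-120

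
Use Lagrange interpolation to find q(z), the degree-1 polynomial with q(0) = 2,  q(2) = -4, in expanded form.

L_0(z) = (z - 2) / [-2] = -(1/2)z + 1
L_1(z) = z / [2] = (1/2)z
q(z) = 2·L_0 + (-4)·L_1
  2·L_0(z) = -z + 2
  (-4)·L_1(z) = -2z
Adding term by term: -3z + 2

q(z) = -3z + 2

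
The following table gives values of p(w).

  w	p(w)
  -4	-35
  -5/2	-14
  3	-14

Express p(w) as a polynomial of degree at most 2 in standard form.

p(w) = -2w^2 + w + 1

Newton's divided differences:
p[-4,-5/2] = (-14 - (-35)) / (-5/2 - (-4)) = 14
p[-5/2,3] = (-14 - (-14)) / (3 - (-5/2)) = 0
p[-4,-5/2,3] = (0 - 14) / (3 - (-4)) = -2
p(w) = -35 + 14·(w + 4) + (-2)·(w + 4)(w + 5/2)
Expanding: p(w) = -2w^2 + w + 1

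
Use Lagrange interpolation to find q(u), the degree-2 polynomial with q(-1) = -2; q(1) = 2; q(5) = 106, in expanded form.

q(u) = 4u^2 + 2u - 4

L_0(u) = (u - 1)(u - 5) / [12] = (1/12)u^2 - (1/2)u + 5/12
L_1(u) = (u + 1)(u - 5) / [-8] = -(1/8)u^2 + (1/2)u + 5/8
L_2(u) = (u + 1)(u - 1) / [24] = (1/24)u^2 - 1/24
q(u) = (-2)·L_0 + 2·L_1 + 106·L_2
  (-2)·L_0(u) = -(1/6)u^2 + u - 5/6
  2·L_1(u) = -(1/4)u^2 + u + 5/4
  106·L_2(u) = (53/12)u^2 - 53/12
Adding term by term: 4u^2 + 2u - 4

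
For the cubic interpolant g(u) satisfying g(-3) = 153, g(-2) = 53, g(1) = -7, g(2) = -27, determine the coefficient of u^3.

-4

L_0(u) = (u + 2)(u - 1)(u - 2) / [-20] = -(1/20)u^3 + (1/20)u^2 + (1/5)u - 1/5
L_1(u) = (u + 3)(u - 1)(u - 2) / [12] = (1/12)u^3 - (7/12)u + 1/2
L_2(u) = (u + 3)(u + 2)(u - 2) / [-12] = -(1/12)u^3 - (1/4)u^2 + (1/3)u + 1
L_3(u) = (u + 3)(u + 2)(u - 1) / [20] = (1/20)u^3 + (1/5)u^2 + (1/20)u - 3/10
g(u) = 153·L_0 + 53·L_1 + (-7)·L_2 + (-27)·L_3
Only the coefficient of u^3 is needed; take it from each L_i and combine:
153·(-1/20) + 53·(1/12) + (-7)·(-1/12) + (-27)·(1/20) = -4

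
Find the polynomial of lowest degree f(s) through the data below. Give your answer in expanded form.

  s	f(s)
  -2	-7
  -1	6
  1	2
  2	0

Build the Lagrange basis polynomials:
L_0(s) = (s + 1)(s - 1)(s - 2) / [-12] = -(1/12)s^3 + (1/6)s^2 + (1/12)s - 1/6
L_1(s) = (s + 2)(s - 1)(s - 2) / [6] = (1/6)s^3 - (1/6)s^2 - (2/3)s + 2/3
L_2(s) = (s + 2)(s + 1)(s - 2) / [-6] = -(1/6)s^3 - (1/6)s^2 + (2/3)s + 2/3
L_3(s) = (s + 2)(s + 1)(s - 1) / [12] = (1/12)s^3 + (1/6)s^2 - (1/12)s - 1/6
f(s) = (-7)·L_0 + 6·L_1 + 2·L_2 + 0·L_3
  (-7)·L_0(s) = (7/12)s^3 - (7/6)s^2 - (7/12)s + 7/6
  6·L_1(s) = s^3 - s^2 - 4s + 4
  2·L_2(s) = -(1/3)s^3 - (1/3)s^2 + (4/3)s + 4/3
  0·L_3(s) = 0
Adding term by term: (5/4)s^3 - (5/2)s^2 - (13/4)s + 13/2

f(s) = (5/4)s^3 - (5/2)s^2 - (13/4)s + 13/2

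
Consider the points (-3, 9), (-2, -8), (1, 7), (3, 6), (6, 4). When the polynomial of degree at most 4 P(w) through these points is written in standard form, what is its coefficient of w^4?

37/270

The leading coefficient equals the top divided difference P[-3,-2,1,3,6].
P[-3,-2] = (-8 - 9) / (-2 - (-3)) = -17
P[-2,1] = (7 - (-8)) / (1 - (-2)) = 5
P[1,3] = (6 - 7) / (3 - 1) = -1/2
P[3,6] = (4 - 6) / (6 - 3) = -2/3
P[-3,-2,1] = (5 - (-17)) / (1 - (-3)) = 11/2
P[-2,1,3] = (-1/2 - 5) / (3 - (-2)) = -11/10
P[1,3,6] = (-2/3 - (-1/2)) / (6 - 1) = -1/30
P[-3,-2,1,3] = (-11/10 - 11/2) / (3 - (-3)) = -11/10
P[-2,1,3,6] = (-1/30 - (-11/10)) / (6 - (-2)) = 2/15
P[-3,-2,1,3,6] = (2/15 - (-11/10)) / (6 - (-3)) = 37/270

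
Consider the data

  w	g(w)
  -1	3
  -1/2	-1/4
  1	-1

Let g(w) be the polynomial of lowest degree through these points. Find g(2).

Evaluate each Lagrange basis at w = 2:
L_0(2) = (5/2)·(1)/[(-1/2)·(-2)] = 5/2
L_1(2) = (3)·(1)/[(1/2)·(-3/2)] = -4
L_2(2) = (3)·(5/2)/[(2)·(3/2)] = 5/2
Sum: 3·(5/2) + (-1/4)·(-4) + (-1)·(5/2) = 6

6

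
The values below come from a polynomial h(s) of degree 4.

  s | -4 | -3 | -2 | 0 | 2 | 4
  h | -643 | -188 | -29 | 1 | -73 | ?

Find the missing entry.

The 5 known values determine h uniquely (degree ≤ 4).
Evaluate each Lagrange basis at s = 4:
L_0(4) = (7)·(6)·(4)·(2)/[(-1)·(-2)·(-4)·(-6)] = 7
L_1(4) = (8)·(6)·(4)·(2)/[(1)·(-1)·(-3)·(-5)] = -128/5
L_2(4) = (8)·(7)·(4)·(2)/[(2)·(1)·(-2)·(-4)] = 28
L_3(4) = (8)·(7)·(6)·(2)/[(4)·(3)·(2)·(-2)] = -14
L_4(4) = (8)·(7)·(6)·(4)/[(6)·(5)·(4)·(2)] = 28/5
Sum: (-643)·(7) + (-188)·(-128/5) + (-29)·(28) + 1·(-14) + (-73)·(28/5) = -923

-923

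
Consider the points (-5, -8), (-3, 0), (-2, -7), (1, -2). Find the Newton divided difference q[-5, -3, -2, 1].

35/36

q[-5,-3] = (0 - (-8)) / (-3 - (-5)) = 4
q[-3,-2] = (-7 - 0) / (-2 - (-3)) = -7
q[-2,1] = (-2 - (-7)) / (1 - (-2)) = 5/3
q[-5,-3,-2] = (-7 - 4) / (-2 - (-5)) = -11/3
q[-3,-2,1] = (5/3 - (-7)) / (1 - (-3)) = 13/6
q[-5,-3,-2,1] = (13/6 - (-11/3)) / (1 - (-5)) = 35/36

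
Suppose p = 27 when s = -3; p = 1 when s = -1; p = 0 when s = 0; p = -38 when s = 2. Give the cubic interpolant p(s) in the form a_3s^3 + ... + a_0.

p(s) = -2s^3 - 4s^2 - 3s

L_0(s) = (s + 1)s(s - 2) / [-30] = -(1/30)s^3 + (1/30)s^2 + (1/15)s
L_1(s) = (s + 3)s(s - 2) / [6] = (1/6)s^3 + (1/6)s^2 - s
L_2(s) = (s + 3)(s + 1)(s - 2) / [-6] = -(1/6)s^3 - (1/3)s^2 + (5/6)s + 1
L_3(s) = (s + 3)(s + 1)s / [30] = (1/30)s^3 + (2/15)s^2 + (1/10)s
p(s) = 27·L_0 + 1·L_1 + 0·L_2 + (-38)·L_3
  27·L_0(s) = -(9/10)s^3 + (9/10)s^2 + (9/5)s
  1·L_1(s) = (1/6)s^3 + (1/6)s^2 - s
  0·L_2(s) = 0
  (-38)·L_3(s) = -(19/15)s^3 - (76/15)s^2 - (19/5)s
Adding term by term: -2s^3 - 4s^2 - 3s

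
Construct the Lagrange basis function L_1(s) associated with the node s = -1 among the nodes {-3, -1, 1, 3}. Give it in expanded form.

L_1(s) = (1/16)s^3 - (1/16)s^2 - (9/16)s + 9/16

L_1(s) = (s + 3)(s - 1)(s - 3) / [(2)·(-2)·(-4)]
       = (s^3 - s^2 - 9s + 9) / (16)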